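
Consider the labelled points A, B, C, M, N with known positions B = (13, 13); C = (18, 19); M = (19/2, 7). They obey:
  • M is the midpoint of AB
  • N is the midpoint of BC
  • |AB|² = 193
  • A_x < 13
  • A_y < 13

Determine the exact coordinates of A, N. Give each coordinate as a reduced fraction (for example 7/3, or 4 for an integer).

A = (6, 1)
N = (31/2, 16)

1. A_x = 6  [A = 2·M−B = 2·(19/2, 7)−(13, 13)]
2. A_y = 1  [A = 2·M−B = 2·(19/2, 7)−(13, 13)]
   so A = (6, 1)
3. N_x = 31/2  [2·N = B+C = (13, 13)+(18, 19)]
4. N_y = 16  [2·N = B+C = (13, 13)+(18, 19)]
   so N = (31/2, 16)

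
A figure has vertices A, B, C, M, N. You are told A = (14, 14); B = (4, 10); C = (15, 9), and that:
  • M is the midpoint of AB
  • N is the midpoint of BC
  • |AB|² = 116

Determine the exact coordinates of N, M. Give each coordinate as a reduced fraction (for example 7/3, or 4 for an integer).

1. M_x = 9  [2·M = A+B = (14, 14)+(4, 10)]
2. M_y = 12  [2·M = A+B = (14, 14)+(4, 10)]
   so M = (9, 12)
3. N_x = 19/2  [2·N = B+C = (4, 10)+(15, 9)]
4. N_y = 19/2  [2·N = B+C = (4, 10)+(15, 9)]
   so N = (19/2, 19/2)

N = (19/2, 19/2)
M = (9, 12)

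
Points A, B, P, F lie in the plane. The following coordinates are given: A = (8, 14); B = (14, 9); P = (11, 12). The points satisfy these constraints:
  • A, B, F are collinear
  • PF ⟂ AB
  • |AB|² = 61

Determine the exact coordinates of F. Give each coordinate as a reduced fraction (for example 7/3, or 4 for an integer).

1. F_x = 656/61  [[A, B, F are collinear ⇒ 5x+6y-124=0] ∩ [PF ⟂ AB ⇒ 6x-5y-6=0]]
2. F_y = 714/61  [[A, B, F are collinear ⇒ 5x+6y-124=0] ∩ [PF ⟂ AB ⇒ 6x-5y-6=0]]
   so F = (656/61, 714/61)

F = (656/61, 714/61)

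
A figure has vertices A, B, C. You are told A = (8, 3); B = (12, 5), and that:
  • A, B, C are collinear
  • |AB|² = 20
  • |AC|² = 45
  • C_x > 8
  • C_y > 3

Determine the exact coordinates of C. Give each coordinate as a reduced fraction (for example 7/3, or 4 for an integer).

C = (14, 6)

1. C_x = 14  [[A, B, C are collinear ⇒ -2x+4y+4=0] ∩ [|C−(8, 3)|²=45]]
2. C_y = 6  [[A, B, C are collinear ⇒ -2x+4y+4=0] ∩ [|C−(8, 3)|²=45]]
   so C = (14, 6)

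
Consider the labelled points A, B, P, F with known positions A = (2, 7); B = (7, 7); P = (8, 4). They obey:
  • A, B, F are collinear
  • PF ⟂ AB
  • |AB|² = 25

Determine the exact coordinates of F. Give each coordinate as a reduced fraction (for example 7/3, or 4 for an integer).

1. F_x = 8  [[A, B, F are collinear ⇒ 5y-35=0] ∩ [PF ⟂ AB ⇒ 5x-40=0]]
2. F_y = 7  [[A, B, F are collinear ⇒ 5y-35=0] ∩ [PF ⟂ AB ⇒ 5x-40=0]]
   so F = (8, 7)

F = (8, 7)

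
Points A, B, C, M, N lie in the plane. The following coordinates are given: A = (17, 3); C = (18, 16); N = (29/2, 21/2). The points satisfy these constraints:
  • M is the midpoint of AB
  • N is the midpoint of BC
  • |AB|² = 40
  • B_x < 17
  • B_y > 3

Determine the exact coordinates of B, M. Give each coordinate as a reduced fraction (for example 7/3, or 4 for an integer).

1. B_x = 11  [B = 2·N−C = 2·(29/2, 21/2)−(18, 16)]
2. B_y = 5  [B = 2·N−C = 2·(29/2, 21/2)−(18, 16)]
   so B = (11, 5)
3. M_x = 14  [2·M = A+B = (17, 3)+(11, 5)]
4. M_y = 4  [2·M = A+B = (17, 3)+(11, 5)]
   so M = (14, 4)

B = (11, 5)
M = (14, 4)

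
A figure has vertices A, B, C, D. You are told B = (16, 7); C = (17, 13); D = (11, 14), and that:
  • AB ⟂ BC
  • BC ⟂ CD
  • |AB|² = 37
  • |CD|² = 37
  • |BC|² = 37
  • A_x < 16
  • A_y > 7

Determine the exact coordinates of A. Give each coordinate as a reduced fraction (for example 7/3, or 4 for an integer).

A = (10, 8)

1. A_x = 10  [[AB ⟂ BC ⇒ -1x-6y+58=0] ∩ [|A−(16, 7)|²=37]]
2. A_y = 8  [[AB ⟂ BC ⇒ -1x-6y+58=0] ∩ [|A−(16, 7)|²=37]]
   so A = (10, 8)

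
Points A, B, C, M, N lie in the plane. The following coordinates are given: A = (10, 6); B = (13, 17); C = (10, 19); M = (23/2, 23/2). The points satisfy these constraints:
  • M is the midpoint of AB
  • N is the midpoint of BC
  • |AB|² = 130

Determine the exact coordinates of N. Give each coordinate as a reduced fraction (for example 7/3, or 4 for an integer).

N = (23/2, 18)

1. N_x = 23/2  [2·N = B+C = (13, 17)+(10, 19)]
2. N_y = 18  [2·N = B+C = (13, 17)+(10, 19)]
   so N = (23/2, 18)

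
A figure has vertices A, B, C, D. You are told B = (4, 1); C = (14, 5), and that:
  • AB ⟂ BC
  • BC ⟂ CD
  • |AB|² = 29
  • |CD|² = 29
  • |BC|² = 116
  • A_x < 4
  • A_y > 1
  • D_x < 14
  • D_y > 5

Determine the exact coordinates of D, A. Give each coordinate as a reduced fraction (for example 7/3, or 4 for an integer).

D = (12, 10)
A = (2, 6)

1. D_x = 12  [[BC ⟂ CD ⇒ 10x+4y-160=0] ∩ [|D−(14, 5)|²=29]]
2. D_y = 10  [[BC ⟂ CD ⇒ 10x+4y-160=0] ∩ [|D−(14, 5)|²=29]]
   so D = (12, 10)
3. A_x = 2  [[AB ⟂ BC ⇒ -10x-4y+44=0] ∩ [|A−(4, 1)|²=29]]
4. A_y = 6  [[AB ⟂ BC ⇒ -10x-4y+44=0] ∩ [|A−(4, 1)|²=29]]
   so A = (2, 6)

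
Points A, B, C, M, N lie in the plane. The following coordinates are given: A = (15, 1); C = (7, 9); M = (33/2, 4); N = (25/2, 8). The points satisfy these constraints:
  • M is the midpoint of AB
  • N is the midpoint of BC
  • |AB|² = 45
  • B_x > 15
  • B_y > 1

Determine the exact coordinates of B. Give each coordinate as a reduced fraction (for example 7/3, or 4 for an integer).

1. B_x = 18  [B = 2·M−A = 2·(33/2, 4)−(15, 1)]
2. B_y = 7  [B = 2·M−A = 2·(33/2, 4)−(15, 1)]
   so B = (18, 7)

B = (18, 7)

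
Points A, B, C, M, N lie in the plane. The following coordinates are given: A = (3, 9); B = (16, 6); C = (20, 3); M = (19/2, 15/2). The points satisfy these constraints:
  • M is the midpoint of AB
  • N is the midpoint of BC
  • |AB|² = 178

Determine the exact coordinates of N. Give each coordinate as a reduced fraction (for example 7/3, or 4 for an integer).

1. N_x = 18  [2·N = B+C = (16, 6)+(20, 3)]
2. N_y = 9/2  [2·N = B+C = (16, 6)+(20, 3)]
   so N = (18, 9/2)

N = (18, 9/2)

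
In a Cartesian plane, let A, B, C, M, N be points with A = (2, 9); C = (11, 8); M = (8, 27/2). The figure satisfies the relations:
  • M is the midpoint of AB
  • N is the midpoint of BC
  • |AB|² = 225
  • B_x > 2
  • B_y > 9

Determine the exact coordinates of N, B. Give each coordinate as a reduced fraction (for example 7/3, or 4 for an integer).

N = (25/2, 13)
B = (14, 18)

1. B_x = 14  [B = 2·M−A = 2·(8, 27/2)−(2, 9)]
2. B_y = 18  [B = 2·M−A = 2·(8, 27/2)−(2, 9)]
   so B = (14, 18)
3. N_x = 25/2  [2·N = B+C = (14, 18)+(11, 8)]
4. N_y = 13  [2·N = B+C = (14, 18)+(11, 8)]
   so N = (25/2, 13)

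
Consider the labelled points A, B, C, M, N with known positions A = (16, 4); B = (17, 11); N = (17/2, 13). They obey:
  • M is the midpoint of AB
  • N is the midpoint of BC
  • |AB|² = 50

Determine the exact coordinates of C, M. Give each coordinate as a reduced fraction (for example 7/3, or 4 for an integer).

C = (0, 15)
M = (33/2, 15/2)

1. M_x = 33/2  [2·M = A+B = (16, 4)+(17, 11)]
2. M_y = 15/2  [2·M = A+B = (16, 4)+(17, 11)]
   so M = (33/2, 15/2)
3. C_x = 0  [C = 2·N−B = 2·(17/2, 13)−(17, 11)]
4. C_y = 15  [C = 2·N−B = 2·(17/2, 13)−(17, 11)]
   so C = (0, 15)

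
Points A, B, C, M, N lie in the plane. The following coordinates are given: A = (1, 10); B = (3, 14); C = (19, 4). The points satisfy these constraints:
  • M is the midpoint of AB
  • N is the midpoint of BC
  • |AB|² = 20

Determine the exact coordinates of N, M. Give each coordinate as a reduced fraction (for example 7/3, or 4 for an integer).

N = (11, 9)
M = (2, 12)

1. M_x = 2  [2·M = A+B = (1, 10)+(3, 14)]
2. M_y = 12  [2·M = A+B = (1, 10)+(3, 14)]
   so M = (2, 12)
3. N_x = 11  [2·N = B+C = (3, 14)+(19, 4)]
4. N_y = 9  [2·N = B+C = (3, 14)+(19, 4)]
   so N = (11, 9)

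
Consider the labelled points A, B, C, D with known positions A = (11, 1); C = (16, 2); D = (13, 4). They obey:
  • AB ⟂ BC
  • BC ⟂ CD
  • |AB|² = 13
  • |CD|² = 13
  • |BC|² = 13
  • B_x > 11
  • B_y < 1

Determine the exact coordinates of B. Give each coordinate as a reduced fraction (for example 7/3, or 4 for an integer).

1. B_x = 14  [[BC ⟂ CD ⇒ 3x-2y-44=0] ∩ [|B−(11, 1)|²=13]]
2. B_y = -1  [[BC ⟂ CD ⇒ 3x-2y-44=0] ∩ [|B−(11, 1)|²=13]]
   so B = (14, -1)

B = (14, -1)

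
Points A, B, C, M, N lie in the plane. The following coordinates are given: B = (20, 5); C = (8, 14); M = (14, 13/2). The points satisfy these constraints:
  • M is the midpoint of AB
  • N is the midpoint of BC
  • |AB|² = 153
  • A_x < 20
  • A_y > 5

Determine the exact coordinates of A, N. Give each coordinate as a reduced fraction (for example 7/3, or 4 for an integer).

1. A_x = 8  [A = 2·M−B = 2·(14, 13/2)−(20, 5)]
2. A_y = 8  [A = 2·M−B = 2·(14, 13/2)−(20, 5)]
   so A = (8, 8)
3. N_x = 14  [2·N = B+C = (20, 5)+(8, 14)]
4. N_y = 19/2  [2·N = B+C = (20, 5)+(8, 14)]
   so N = (14, 19/2)

A = (8, 8)
N = (14, 19/2)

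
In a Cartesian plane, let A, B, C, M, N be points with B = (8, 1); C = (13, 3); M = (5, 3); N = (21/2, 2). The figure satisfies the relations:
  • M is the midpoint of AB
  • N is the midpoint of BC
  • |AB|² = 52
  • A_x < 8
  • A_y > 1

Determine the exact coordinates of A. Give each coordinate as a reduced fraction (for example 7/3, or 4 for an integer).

A = (2, 5)

1. A_x = 2  [A = 2·M−B = 2·(5, 3)−(8, 1)]
2. A_y = 5  [A = 2·M−B = 2·(5, 3)−(8, 1)]
   so A = (2, 5)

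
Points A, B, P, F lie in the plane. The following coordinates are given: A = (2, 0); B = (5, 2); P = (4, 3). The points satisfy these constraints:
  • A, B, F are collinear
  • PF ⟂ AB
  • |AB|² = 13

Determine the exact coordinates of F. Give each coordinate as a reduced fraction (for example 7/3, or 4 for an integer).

F = (62/13, 24/13)

1. F_x = 62/13  [[A, B, F are collinear ⇒ -2x+3y+4=0] ∩ [PF ⟂ AB ⇒ 3x+2y-18=0]]
2. F_y = 24/13  [[A, B, F are collinear ⇒ -2x+3y+4=0] ∩ [PF ⟂ AB ⇒ 3x+2y-18=0]]
   so F = (62/13, 24/13)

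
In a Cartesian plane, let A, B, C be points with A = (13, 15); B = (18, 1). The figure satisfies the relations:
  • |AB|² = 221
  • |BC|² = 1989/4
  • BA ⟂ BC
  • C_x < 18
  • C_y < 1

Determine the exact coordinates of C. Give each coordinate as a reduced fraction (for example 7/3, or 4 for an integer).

C = (-3, -13/2)

1. C_x = -3  [[BA ⟂ BC ⇒ -5x+14y+76=0] ∩ [|C−(18, 1)|²=1989/4]]
2. C_y = -13/2  [[BA ⟂ BC ⇒ -5x+14y+76=0] ∩ [|C−(18, 1)|²=1989/4]]
   so C = (-3, -13/2)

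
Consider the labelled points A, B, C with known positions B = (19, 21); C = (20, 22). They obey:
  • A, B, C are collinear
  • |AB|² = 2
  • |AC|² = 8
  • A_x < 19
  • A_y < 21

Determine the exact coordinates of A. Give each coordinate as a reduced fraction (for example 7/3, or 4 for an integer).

A = (18, 20)

1. A_x = 18  [[A, B, C are collinear ⇒ -1x+1y-2=0] ∩ [|A−(19, 21)|²=2]]
2. A_y = 20  [[A, B, C are collinear ⇒ -1x+1y-2=0] ∩ [|A−(19, 21)|²=2]]
   so A = (18, 20)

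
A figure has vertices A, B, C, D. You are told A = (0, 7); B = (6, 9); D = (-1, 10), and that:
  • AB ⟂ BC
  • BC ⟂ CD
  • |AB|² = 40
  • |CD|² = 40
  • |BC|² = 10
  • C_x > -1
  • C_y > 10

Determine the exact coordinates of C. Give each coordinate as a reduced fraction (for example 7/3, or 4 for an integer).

C = (5, 12)

1. C_x = 5  [[AB ⟂ BC ⇒ 6x+2y-54=0] ∩ [|C−(-1, 10)|²=40]]
2. C_y = 12  [[AB ⟂ BC ⇒ 6x+2y-54=0] ∩ [|C−(-1, 10)|²=40]]
   so C = (5, 12)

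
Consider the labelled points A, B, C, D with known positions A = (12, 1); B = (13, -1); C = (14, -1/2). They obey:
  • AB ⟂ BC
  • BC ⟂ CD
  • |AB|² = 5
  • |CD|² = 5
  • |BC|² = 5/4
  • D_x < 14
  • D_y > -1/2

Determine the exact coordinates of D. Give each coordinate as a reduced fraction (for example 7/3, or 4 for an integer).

1. D_x = 13  [[BC ⟂ CD ⇒ 1x+1/2y-55/4=0] ∩ [|D−(14, -1/2)|²=5]]
2. D_y = 3/2  [[BC ⟂ CD ⇒ 1x+1/2y-55/4=0] ∩ [|D−(14, -1/2)|²=5]]
   so D = (13, 3/2)

D = (13, 3/2)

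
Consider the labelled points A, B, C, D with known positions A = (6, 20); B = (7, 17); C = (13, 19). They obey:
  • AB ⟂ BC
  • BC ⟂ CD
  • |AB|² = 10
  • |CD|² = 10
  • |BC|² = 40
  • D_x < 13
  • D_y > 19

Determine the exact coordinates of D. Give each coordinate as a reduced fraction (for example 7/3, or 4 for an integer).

D = (12, 22)

1. D_x = 12  [[BC ⟂ CD ⇒ 6x+2y-116=0] ∩ [|D−(13, 19)|²=10]]
2. D_y = 22  [[BC ⟂ CD ⇒ 6x+2y-116=0] ∩ [|D−(13, 19)|²=10]]
   so D = (12, 22)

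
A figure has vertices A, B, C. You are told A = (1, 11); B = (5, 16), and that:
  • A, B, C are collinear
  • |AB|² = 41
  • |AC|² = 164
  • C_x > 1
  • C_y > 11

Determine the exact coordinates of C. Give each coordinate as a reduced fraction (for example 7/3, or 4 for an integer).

1. C_x = 9  [[A, B, C are collinear ⇒ -5x+4y-39=0] ∩ [|C−(1, 11)|²=164]]
2. C_y = 21  [[A, B, C are collinear ⇒ -5x+4y-39=0] ∩ [|C−(1, 11)|²=164]]
   so C = (9, 21)

C = (9, 21)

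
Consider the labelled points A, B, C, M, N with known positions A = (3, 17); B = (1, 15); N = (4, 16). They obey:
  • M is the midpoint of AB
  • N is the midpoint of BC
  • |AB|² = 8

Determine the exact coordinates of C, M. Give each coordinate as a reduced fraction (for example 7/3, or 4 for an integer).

C = (7, 17)
M = (2, 16)

1. M_x = 2  [2·M = A+B = (3, 17)+(1, 15)]
2. M_y = 16  [2·M = A+B = (3, 17)+(1, 15)]
   so M = (2, 16)
3. C_x = 7  [C = 2·N−B = 2·(4, 16)−(1, 15)]
4. C_y = 17  [C = 2·N−B = 2·(4, 16)−(1, 15)]
   so C = (7, 17)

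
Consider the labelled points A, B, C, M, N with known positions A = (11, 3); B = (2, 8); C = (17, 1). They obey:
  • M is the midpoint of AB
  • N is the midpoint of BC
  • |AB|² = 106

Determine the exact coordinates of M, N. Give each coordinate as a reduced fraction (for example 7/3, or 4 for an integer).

M = (13/2, 11/2)
N = (19/2, 9/2)

1. M_x = 13/2  [2·M = A+B = (11, 3)+(2, 8)]
2. M_y = 11/2  [2·M = A+B = (11, 3)+(2, 8)]
   so M = (13/2, 11/2)
3. N_x = 19/2  [2·N = B+C = (2, 8)+(17, 1)]
4. N_y = 9/2  [2·N = B+C = (2, 8)+(17, 1)]
   so N = (19/2, 9/2)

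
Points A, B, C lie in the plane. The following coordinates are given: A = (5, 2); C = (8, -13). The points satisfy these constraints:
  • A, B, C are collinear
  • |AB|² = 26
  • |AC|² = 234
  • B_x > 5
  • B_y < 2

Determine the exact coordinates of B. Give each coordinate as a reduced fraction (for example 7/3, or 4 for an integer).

B = (6, -3)

1. B_x = 6  [[A, B, C are collinear ⇒ -15x-3y+81=0] ∩ [|B−(5, 2)|²=26]]
2. B_y = -3  [[A, B, C are collinear ⇒ -15x-3y+81=0] ∩ [|B−(5, 2)|²=26]]
   so B = (6, -3)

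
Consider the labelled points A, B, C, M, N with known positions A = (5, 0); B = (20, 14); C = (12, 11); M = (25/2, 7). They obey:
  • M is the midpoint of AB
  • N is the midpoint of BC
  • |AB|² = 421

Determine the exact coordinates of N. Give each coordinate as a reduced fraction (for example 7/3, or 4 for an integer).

1. N_x = 16  [2·N = B+C = (20, 14)+(12, 11)]
2. N_y = 25/2  [2·N = B+C = (20, 14)+(12, 11)]
   so N = (16, 25/2)

N = (16, 25/2)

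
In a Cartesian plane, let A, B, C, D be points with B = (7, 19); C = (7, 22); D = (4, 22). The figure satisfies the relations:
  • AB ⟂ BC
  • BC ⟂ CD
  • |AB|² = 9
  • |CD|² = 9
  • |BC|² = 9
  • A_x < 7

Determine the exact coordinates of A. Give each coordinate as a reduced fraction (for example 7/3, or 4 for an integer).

A = (4, 19)

1. A_x = 4  [[AB ⟂ BC ⇒ -3y+57=0] ∩ [|A−(7, 19)|²=9]]
2. A_y = 19  [[AB ⟂ BC ⇒ -3y+57=0] ∩ [|A−(7, 19)|²=9]]
   so A = (4, 19)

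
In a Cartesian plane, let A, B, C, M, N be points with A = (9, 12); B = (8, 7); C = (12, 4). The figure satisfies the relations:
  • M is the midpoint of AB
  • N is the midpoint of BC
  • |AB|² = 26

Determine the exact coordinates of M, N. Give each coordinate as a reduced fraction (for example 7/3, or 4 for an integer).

1. M_x = 17/2  [2·M = A+B = (9, 12)+(8, 7)]
2. M_y = 19/2  [2·M = A+B = (9, 12)+(8, 7)]
   so M = (17/2, 19/2)
3. N_x = 10  [2·N = B+C = (8, 7)+(12, 4)]
4. N_y = 11/2  [2·N = B+C = (8, 7)+(12, 4)]
   so N = (10, 11/2)

M = (17/2, 19/2)
N = (10, 11/2)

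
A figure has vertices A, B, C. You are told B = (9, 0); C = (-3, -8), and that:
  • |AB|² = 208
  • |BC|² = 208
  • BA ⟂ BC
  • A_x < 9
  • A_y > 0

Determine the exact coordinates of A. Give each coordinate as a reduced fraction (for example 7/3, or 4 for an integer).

1. A_x = 1  [[BA ⟂ BC ⇒ -12x-8y+108=0] ∩ [|A−(9, 0)|²=208]]
2. A_y = 12  [[BA ⟂ BC ⇒ -12x-8y+108=0] ∩ [|A−(9, 0)|²=208]]
   so A = (1, 12)

A = (1, 12)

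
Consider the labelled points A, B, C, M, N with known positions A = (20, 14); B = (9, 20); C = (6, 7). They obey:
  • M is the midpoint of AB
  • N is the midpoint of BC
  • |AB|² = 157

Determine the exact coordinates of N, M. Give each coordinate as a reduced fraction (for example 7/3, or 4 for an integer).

1. M_x = 29/2  [2·M = A+B = (20, 14)+(9, 20)]
2. M_y = 17  [2·M = A+B = (20, 14)+(9, 20)]
   so M = (29/2, 17)
3. N_x = 15/2  [2·N = B+C = (9, 20)+(6, 7)]
4. N_y = 27/2  [2·N = B+C = (9, 20)+(6, 7)]
   so N = (15/2, 27/2)

N = (15/2, 27/2)
M = (29/2, 17)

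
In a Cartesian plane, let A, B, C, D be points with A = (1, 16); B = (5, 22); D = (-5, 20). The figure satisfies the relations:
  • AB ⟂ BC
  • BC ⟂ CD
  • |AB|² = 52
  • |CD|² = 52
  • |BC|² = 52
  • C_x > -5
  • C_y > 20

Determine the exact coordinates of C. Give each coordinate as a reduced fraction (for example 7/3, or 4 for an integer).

C = (-1, 26)

1. C_x = -1  [[AB ⟂ BC ⇒ 4x+6y-152=0] ∩ [|C−(-5, 20)|²=52]]
2. C_y = 26  [[AB ⟂ BC ⇒ 4x+6y-152=0] ∩ [|C−(-5, 20)|²=52]]
   so C = (-1, 26)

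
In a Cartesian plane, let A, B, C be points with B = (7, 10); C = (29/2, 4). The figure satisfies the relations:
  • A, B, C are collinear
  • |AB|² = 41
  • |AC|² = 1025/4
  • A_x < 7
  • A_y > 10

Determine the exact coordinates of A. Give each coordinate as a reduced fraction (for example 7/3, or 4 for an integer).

A = (2, 14)

1. A_x = 2  [[A, B, C are collinear ⇒ 6x+15/2y-117=0] ∩ [|A−(7, 10)|²=41]]
2. A_y = 14  [[A, B, C are collinear ⇒ 6x+15/2y-117=0] ∩ [|A−(7, 10)|²=41]]
   so A = (2, 14)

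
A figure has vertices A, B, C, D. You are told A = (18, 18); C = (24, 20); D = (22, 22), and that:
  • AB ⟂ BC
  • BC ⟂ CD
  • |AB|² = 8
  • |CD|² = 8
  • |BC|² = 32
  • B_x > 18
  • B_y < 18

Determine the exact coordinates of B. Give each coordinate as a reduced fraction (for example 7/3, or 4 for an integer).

B = (20, 16)

1. B_x = 20  [[BC ⟂ CD ⇒ 2x-2y-8=0] ∩ [|B−(18, 18)|²=8]]
2. B_y = 16  [[BC ⟂ CD ⇒ 2x-2y-8=0] ∩ [|B−(18, 18)|²=8]]
   so B = (20, 16)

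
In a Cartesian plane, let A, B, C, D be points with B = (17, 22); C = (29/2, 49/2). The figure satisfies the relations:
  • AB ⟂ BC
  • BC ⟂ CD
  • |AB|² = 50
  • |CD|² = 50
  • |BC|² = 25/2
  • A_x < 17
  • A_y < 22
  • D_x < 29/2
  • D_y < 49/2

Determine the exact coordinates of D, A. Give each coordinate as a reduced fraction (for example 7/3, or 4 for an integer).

1. D_x = 19/2  [[BC ⟂ CD ⇒ -5/2x+5/2y-25=0] ∩ [|D−(29/2, 49/2)|²=50]]
2. D_y = 39/2  [[BC ⟂ CD ⇒ -5/2x+5/2y-25=0] ∩ [|D−(29/2, 49/2)|²=50]]
   so D = (19/2, 39/2)
3. A_x = 12  [[AB ⟂ BC ⇒ 5/2x-5/2y+25/2=0] ∩ [|A−(17, 22)|²=50]]
4. A_y = 17  [[AB ⟂ BC ⇒ 5/2x-5/2y+25/2=0] ∩ [|A−(17, 22)|²=50]]
   so A = (12, 17)

D = (19/2, 39/2)
A = (12, 17)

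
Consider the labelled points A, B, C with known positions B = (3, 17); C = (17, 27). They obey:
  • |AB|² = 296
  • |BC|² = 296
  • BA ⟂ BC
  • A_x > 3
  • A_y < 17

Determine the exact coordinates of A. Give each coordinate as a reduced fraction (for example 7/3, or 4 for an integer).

1. A_x = 13  [[BA ⟂ BC ⇒ 14x+10y-212=0] ∩ [|A−(3, 17)|²=296]]
2. A_y = 3  [[BA ⟂ BC ⇒ 14x+10y-212=0] ∩ [|A−(3, 17)|²=296]]
   so A = (13, 3)

A = (13, 3)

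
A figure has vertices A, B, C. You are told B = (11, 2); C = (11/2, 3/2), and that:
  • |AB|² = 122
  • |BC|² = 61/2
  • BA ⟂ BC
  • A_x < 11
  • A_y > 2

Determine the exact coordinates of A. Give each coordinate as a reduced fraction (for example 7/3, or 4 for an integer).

A = (10, 13)

1. A_x = 10  [[BA ⟂ BC ⇒ -11/2x-1/2y+123/2=0] ∩ [|A−(11, 2)|²=122]]
2. A_y = 13  [[BA ⟂ BC ⇒ -11/2x-1/2y+123/2=0] ∩ [|A−(11, 2)|²=122]]
   so A = (10, 13)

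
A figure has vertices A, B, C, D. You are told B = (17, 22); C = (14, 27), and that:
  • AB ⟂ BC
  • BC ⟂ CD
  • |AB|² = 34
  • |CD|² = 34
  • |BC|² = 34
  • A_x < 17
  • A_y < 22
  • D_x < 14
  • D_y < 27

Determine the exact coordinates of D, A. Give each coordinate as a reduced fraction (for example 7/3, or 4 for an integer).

1. D_x = 9  [[BC ⟂ CD ⇒ -3x+5y-93=0] ∩ [|D−(14, 27)|²=34]]
2. D_y = 24  [[BC ⟂ CD ⇒ -3x+5y-93=0] ∩ [|D−(14, 27)|²=34]]
   so D = (9, 24)
3. A_x = 12  [[AB ⟂ BC ⇒ 3x-5y+59=0] ∩ [|A−(17, 22)|²=34]]
4. A_y = 19  [[AB ⟂ BC ⇒ 3x-5y+59=0] ∩ [|A−(17, 22)|²=34]]
   so A = (12, 19)

D = (9, 24)
A = (12, 19)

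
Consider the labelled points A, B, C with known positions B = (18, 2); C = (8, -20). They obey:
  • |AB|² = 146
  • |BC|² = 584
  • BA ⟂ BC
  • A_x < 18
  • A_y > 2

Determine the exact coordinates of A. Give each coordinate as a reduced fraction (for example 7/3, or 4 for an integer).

A = (7, 7)

1. A_x = 7  [[BA ⟂ BC ⇒ -10x-22y+224=0] ∩ [|A−(18, 2)|²=146]]
2. A_y = 7  [[BA ⟂ BC ⇒ -10x-22y+224=0] ∩ [|A−(18, 2)|²=146]]
   so A = (7, 7)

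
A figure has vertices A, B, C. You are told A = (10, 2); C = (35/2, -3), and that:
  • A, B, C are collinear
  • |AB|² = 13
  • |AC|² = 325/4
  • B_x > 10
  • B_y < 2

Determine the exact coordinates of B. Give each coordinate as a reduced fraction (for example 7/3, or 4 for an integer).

1. B_x = 13  [[A, B, C are collinear ⇒ -5x-15/2y+65=0] ∩ [|B−(10, 2)|²=13]]
2. B_y = 0  [[A, B, C are collinear ⇒ -5x-15/2y+65=0] ∩ [|B−(10, 2)|²=13]]
   so B = (13, 0)

B = (13, 0)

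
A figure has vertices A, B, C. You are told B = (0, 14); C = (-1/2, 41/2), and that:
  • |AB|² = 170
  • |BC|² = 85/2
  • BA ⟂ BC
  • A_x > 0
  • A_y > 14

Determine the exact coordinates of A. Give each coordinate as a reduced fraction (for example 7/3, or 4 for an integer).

A = (13, 15)

1. A_x = 13  [[BA ⟂ BC ⇒ -1/2x+13/2y-91=0] ∩ [|A−(0, 14)|²=170]]
2. A_y = 15  [[BA ⟂ BC ⇒ -1/2x+13/2y-91=0] ∩ [|A−(0, 14)|²=170]]
   so A = (13, 15)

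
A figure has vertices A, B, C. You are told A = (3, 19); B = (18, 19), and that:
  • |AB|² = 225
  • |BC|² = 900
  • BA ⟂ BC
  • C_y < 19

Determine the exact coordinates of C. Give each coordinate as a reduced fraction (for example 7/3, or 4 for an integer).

C = (18, -11)

1. C_x = 18  [[BA ⟂ BC ⇒ -15x+270=0] ∩ [|C−(18, 19)|²=900]]
2. C_y = -11  [[BA ⟂ BC ⇒ -15x+270=0] ∩ [|C−(18, 19)|²=900]]
   so C = (18, -11)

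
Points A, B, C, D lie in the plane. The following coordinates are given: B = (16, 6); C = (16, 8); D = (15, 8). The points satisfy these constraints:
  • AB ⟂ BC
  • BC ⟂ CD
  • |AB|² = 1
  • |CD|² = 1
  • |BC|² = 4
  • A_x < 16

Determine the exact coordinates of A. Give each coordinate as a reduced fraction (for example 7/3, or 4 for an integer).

1. A_x = 15  [[AB ⟂ BC ⇒ -2y+12=0] ∩ [|A−(16, 6)|²=1]]
2. A_y = 6  [[AB ⟂ BC ⇒ -2y+12=0] ∩ [|A−(16, 6)|²=1]]
   so A = (15, 6)

A = (15, 6)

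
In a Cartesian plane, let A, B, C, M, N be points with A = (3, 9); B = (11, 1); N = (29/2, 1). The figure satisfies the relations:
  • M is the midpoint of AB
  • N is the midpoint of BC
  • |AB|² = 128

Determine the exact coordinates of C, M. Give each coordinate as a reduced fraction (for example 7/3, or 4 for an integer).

C = (18, 1)
M = (7, 5)

1. M_x = 7  [2·M = A+B = (3, 9)+(11, 1)]
2. M_y = 5  [2·M = A+B = (3, 9)+(11, 1)]
   so M = (7, 5)
3. C_x = 18  [C = 2·N−B = 2·(29/2, 1)−(11, 1)]
4. C_y = 1  [C = 2·N−B = 2·(29/2, 1)−(11, 1)]
   so C = (18, 1)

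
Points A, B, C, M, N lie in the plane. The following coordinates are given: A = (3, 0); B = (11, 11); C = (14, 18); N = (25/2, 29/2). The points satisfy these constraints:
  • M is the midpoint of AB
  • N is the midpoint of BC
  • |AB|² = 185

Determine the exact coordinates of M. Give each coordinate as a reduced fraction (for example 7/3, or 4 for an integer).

1. M_x = 7  [2·M = A+B = (3, 0)+(11, 11)]
2. M_y = 11/2  [2·M = A+B = (3, 0)+(11, 11)]
   so M = (7, 11/2)

M = (7, 11/2)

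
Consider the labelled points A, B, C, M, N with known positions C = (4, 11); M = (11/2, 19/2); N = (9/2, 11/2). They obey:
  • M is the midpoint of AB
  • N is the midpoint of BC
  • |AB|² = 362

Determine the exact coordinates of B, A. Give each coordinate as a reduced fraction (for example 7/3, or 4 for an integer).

B = (5, 0)
A = (6, 19)

1. B_x = 5  [B = 2·N−C = 2·(9/2, 11/2)−(4, 11)]
2. B_y = 0  [B = 2·N−C = 2·(9/2, 11/2)−(4, 11)]
   so B = (5, 0)
3. A_x = 6  [A = 2·M−B = 2·(11/2, 19/2)−(5, 0)]
4. A_y = 19  [A = 2·M−B = 2·(11/2, 19/2)−(5, 0)]
   so A = (6, 19)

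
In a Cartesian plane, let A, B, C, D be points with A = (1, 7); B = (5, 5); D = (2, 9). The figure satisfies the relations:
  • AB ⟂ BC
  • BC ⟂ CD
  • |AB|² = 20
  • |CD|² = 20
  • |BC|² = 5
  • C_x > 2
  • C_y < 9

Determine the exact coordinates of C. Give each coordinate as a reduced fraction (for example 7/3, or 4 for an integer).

C = (6, 7)

1. C_x = 6  [[AB ⟂ BC ⇒ 4x-2y-10=0] ∩ [|C−(2, 9)|²=20]]
2. C_y = 7  [[AB ⟂ BC ⇒ 4x-2y-10=0] ∩ [|C−(2, 9)|²=20]]
   so C = (6, 7)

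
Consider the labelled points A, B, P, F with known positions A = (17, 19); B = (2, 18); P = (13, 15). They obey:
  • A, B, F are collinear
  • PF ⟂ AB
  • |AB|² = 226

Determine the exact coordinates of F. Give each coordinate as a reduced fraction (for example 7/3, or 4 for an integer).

F = (1441/113, 2115/113)

1. F_x = 1441/113  [[A, B, F are collinear ⇒ 1x-15y+268=0] ∩ [PF ⟂ AB ⇒ -15x-1y+210=0]]
2. F_y = 2115/113  [[A, B, F are collinear ⇒ 1x-15y+268=0] ∩ [PF ⟂ AB ⇒ -15x-1y+210=0]]
   so F = (1441/113, 2115/113)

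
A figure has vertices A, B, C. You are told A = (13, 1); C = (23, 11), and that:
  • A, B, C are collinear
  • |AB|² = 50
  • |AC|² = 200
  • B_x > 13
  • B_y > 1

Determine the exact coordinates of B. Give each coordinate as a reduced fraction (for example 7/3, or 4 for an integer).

1. B_x = 18  [[A, B, C are collinear ⇒ 10x-10y-120=0] ∩ [|B−(13, 1)|²=50]]
2. B_y = 6  [[A, B, C are collinear ⇒ 10x-10y-120=0] ∩ [|B−(13, 1)|²=50]]
   so B = (18, 6)

B = (18, 6)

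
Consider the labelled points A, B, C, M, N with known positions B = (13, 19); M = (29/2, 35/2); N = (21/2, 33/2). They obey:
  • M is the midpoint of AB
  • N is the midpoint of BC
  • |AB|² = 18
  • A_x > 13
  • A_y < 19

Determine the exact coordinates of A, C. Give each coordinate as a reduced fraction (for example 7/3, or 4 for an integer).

A = (16, 16)
C = (8, 14)

1. A_x = 16  [A = 2·M−B = 2·(29/2, 35/2)−(13, 19)]
2. A_y = 16  [A = 2·M−B = 2·(29/2, 35/2)−(13, 19)]
   so A = (16, 16)
3. C_x = 8  [C = 2·N−B = 2·(21/2, 33/2)−(13, 19)]
4. C_y = 14  [C = 2·N−B = 2·(21/2, 33/2)−(13, 19)]
   so C = (8, 14)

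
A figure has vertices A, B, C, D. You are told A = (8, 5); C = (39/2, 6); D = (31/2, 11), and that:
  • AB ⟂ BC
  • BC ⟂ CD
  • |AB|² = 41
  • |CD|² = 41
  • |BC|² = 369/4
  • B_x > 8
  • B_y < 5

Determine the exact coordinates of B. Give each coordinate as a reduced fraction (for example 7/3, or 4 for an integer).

B = (12, 0)

1. B_x = 12  [[BC ⟂ CD ⇒ 4x-5y-48=0] ∩ [|B−(8, 5)|²=41]]
2. B_y = 0  [[BC ⟂ CD ⇒ 4x-5y-48=0] ∩ [|B−(8, 5)|²=41]]
   so B = (12, 0)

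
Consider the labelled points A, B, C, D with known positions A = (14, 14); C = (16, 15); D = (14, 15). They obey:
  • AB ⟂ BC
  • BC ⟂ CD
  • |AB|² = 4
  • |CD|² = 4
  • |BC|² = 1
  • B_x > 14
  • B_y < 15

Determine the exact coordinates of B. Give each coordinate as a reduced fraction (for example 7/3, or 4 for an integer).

B = (16, 14)

1. B_x = 16  [[BC ⟂ CD ⇒ 2x-32=0] ∩ [|B−(14, 14)|²=4]]
2. B_y = 14  [[BC ⟂ CD ⇒ 2x-32=0] ∩ [|B−(14, 14)|²=4]]
   so B = (16, 14)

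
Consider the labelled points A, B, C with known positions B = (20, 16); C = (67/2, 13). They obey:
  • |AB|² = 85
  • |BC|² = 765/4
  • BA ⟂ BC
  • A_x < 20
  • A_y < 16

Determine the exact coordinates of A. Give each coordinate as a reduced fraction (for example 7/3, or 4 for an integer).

1. A_x = 18  [[BA ⟂ BC ⇒ 27/2x-3y-222=0] ∩ [|A−(20, 16)|²=85]]
2. A_y = 7  [[BA ⟂ BC ⇒ 27/2x-3y-222=0] ∩ [|A−(20, 16)|²=85]]
   so A = (18, 7)

A = (18, 7)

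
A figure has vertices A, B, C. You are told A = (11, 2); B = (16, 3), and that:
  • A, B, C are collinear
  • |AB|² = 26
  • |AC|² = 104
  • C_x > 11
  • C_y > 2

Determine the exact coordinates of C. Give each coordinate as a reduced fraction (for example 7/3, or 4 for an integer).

C = (21, 4)

1. C_x = 21  [[A, B, C are collinear ⇒ -1x+5y+1=0] ∩ [|C−(11, 2)|²=104]]
2. C_y = 4  [[A, B, C are collinear ⇒ -1x+5y+1=0] ∩ [|C−(11, 2)|²=104]]
   so C = (21, 4)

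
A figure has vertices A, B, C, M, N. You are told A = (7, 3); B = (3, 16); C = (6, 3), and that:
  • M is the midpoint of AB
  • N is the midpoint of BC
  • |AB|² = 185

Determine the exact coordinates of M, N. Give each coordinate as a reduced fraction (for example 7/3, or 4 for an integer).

1. M_x = 5  [2·M = A+B = (7, 3)+(3, 16)]
2. M_y = 19/2  [2·M = A+B = (7, 3)+(3, 16)]
   so M = (5, 19/2)
3. N_x = 9/2  [2·N = B+C = (3, 16)+(6, 3)]
4. N_y = 19/2  [2·N = B+C = (3, 16)+(6, 3)]
   so N = (9/2, 19/2)

M = (5, 19/2)
N = (9/2, 19/2)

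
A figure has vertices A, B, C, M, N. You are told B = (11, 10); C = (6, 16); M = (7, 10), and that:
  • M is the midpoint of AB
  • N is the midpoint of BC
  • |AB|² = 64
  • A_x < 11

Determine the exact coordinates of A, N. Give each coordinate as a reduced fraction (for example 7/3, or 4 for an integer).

1. A_x = 3  [A = 2·M−B = 2·(7, 10)−(11, 10)]
2. A_y = 10  [A = 2·M−B = 2·(7, 10)−(11, 10)]
   so A = (3, 10)
3. N_x = 17/2  [2·N = B+C = (11, 10)+(6, 16)]
4. N_y = 13  [2·N = B+C = (11, 10)+(6, 16)]
   so N = (17/2, 13)

A = (3, 10)
N = (17/2, 13)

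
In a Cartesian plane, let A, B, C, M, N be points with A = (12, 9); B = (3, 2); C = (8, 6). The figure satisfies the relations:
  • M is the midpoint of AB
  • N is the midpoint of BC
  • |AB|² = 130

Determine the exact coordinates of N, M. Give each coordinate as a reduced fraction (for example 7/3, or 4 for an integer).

N = (11/2, 4)
M = (15/2, 11/2)

1. M_x = 15/2  [2·M = A+B = (12, 9)+(3, 2)]
2. M_y = 11/2  [2·M = A+B = (12, 9)+(3, 2)]
   so M = (15/2, 11/2)
3. N_x = 11/2  [2·N = B+C = (3, 2)+(8, 6)]
4. N_y = 4  [2·N = B+C = (3, 2)+(8, 6)]
   so N = (11/2, 4)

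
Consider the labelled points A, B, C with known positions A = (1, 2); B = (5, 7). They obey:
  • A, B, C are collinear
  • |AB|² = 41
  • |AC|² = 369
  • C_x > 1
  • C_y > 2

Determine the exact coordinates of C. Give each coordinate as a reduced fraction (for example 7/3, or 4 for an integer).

C = (13, 17)

1. C_x = 13  [[A, B, C are collinear ⇒ -5x+4y-3=0] ∩ [|C−(1, 2)|²=369]]
2. C_y = 17  [[A, B, C are collinear ⇒ -5x+4y-3=0] ∩ [|C−(1, 2)|²=369]]
   so C = (13, 17)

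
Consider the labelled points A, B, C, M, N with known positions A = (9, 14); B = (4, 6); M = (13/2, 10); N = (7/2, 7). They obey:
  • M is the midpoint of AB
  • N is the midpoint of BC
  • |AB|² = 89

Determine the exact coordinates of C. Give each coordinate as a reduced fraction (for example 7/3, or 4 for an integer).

C = (3, 8)

1. C_x = 3  [C = 2·N−B = 2·(7/2, 7)−(4, 6)]
2. C_y = 8  [C = 2·N−B = 2·(7/2, 7)−(4, 6)]
   so C = (3, 8)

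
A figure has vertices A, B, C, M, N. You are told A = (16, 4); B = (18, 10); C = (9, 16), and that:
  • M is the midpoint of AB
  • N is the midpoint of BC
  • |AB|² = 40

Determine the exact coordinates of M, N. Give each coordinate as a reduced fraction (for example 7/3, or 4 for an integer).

1. M_x = 17  [2·M = A+B = (16, 4)+(18, 10)]
2. M_y = 7  [2·M = A+B = (16, 4)+(18, 10)]
   so M = (17, 7)
3. N_x = 27/2  [2·N = B+C = (18, 10)+(9, 16)]
4. N_y = 13  [2·N = B+C = (18, 10)+(9, 16)]
   so N = (27/2, 13)

M = (17, 7)
N = (27/2, 13)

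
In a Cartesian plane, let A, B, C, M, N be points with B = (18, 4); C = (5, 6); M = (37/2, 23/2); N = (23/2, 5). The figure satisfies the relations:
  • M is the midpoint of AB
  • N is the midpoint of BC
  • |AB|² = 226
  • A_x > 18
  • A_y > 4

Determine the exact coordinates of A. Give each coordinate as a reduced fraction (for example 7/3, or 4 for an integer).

1. A_x = 19  [A = 2·M−B = 2·(37/2, 23/2)−(18, 4)]
2. A_y = 19  [A = 2·M−B = 2·(37/2, 23/2)−(18, 4)]
   so A = (19, 19)

A = (19, 19)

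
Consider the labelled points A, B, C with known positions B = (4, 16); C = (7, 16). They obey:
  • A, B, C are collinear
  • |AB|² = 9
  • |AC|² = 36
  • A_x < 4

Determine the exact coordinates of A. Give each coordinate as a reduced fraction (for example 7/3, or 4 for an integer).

A = (1, 16)

1. A_x = 1  [[A, B, C are collinear ⇒ 3y-48=0] ∩ [|A−(4, 16)|²=9]]
2. A_y = 16  [[A, B, C are collinear ⇒ 3y-48=0] ∩ [|A−(4, 16)|²=9]]
   so A = (1, 16)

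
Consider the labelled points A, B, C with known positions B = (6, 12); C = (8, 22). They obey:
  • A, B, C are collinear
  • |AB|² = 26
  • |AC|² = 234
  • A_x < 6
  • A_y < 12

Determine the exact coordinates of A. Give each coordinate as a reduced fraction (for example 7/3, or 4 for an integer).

1. A_x = 5  [[A, B, C are collinear ⇒ -10x+2y+36=0] ∩ [|A−(6, 12)|²=26]]
2. A_y = 7  [[A, B, C are collinear ⇒ -10x+2y+36=0] ∩ [|A−(6, 12)|²=26]]
   so A = (5, 7)

A = (5, 7)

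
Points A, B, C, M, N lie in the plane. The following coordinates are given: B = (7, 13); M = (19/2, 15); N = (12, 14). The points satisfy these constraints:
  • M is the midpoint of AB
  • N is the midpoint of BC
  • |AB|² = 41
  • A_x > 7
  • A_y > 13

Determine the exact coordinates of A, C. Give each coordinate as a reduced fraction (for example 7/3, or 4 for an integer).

1. A_x = 12  [A = 2·M−B = 2·(19/2, 15)−(7, 13)]
2. A_y = 17  [A = 2·M−B = 2·(19/2, 15)−(7, 13)]
   so A = (12, 17)
3. C_x = 17  [C = 2·N−B = 2·(12, 14)−(7, 13)]
4. C_y = 15  [C = 2·N−B = 2·(12, 14)−(7, 13)]
   so C = (17, 15)

A = (12, 17)
C = (17, 15)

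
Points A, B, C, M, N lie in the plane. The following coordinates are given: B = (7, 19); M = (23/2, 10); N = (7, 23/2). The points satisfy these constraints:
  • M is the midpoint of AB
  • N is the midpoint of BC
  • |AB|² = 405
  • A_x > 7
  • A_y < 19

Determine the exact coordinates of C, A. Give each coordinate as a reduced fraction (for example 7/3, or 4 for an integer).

1. A_x = 16  [A = 2·M−B = 2·(23/2, 10)−(7, 19)]
2. A_y = 1  [A = 2·M−B = 2·(23/2, 10)−(7, 19)]
   so A = (16, 1)
3. C_x = 7  [C = 2·N−B = 2·(7, 23/2)−(7, 19)]
4. C_y = 4  [C = 2·N−B = 2·(7, 23/2)−(7, 19)]
   so C = (7, 4)

C = (7, 4)
A = (16, 1)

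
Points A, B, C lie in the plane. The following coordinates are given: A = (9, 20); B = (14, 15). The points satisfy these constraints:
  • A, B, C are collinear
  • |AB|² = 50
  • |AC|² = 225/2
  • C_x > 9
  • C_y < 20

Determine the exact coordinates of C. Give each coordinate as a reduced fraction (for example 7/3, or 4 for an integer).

C = (33/2, 25/2)

1. C_x = 33/2  [[A, B, C are collinear ⇒ 5x+5y-145=0] ∩ [|C−(9, 20)|²=225/2]]
2. C_y = 25/2  [[A, B, C are collinear ⇒ 5x+5y-145=0] ∩ [|C−(9, 20)|²=225/2]]
   so C = (33/2, 25/2)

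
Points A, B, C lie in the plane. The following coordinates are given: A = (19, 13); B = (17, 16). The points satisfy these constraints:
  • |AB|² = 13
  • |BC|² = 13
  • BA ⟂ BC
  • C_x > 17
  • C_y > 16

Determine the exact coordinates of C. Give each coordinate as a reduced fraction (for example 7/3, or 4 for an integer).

1. C_x = 20  [[BA ⟂ BC ⇒ 2x-3y+14=0] ∩ [|C−(17, 16)|²=13]]
2. C_y = 18  [[BA ⟂ BC ⇒ 2x-3y+14=0] ∩ [|C−(17, 16)|²=13]]
   so C = (20, 18)

C = (20, 18)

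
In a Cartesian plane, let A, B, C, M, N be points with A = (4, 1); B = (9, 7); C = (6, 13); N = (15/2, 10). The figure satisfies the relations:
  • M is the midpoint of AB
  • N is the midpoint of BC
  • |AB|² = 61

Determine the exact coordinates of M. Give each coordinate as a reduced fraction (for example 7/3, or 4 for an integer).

M = (13/2, 4)

1. M_x = 13/2  [2·M = A+B = (4, 1)+(9, 7)]
2. M_y = 4  [2·M = A+B = (4, 1)+(9, 7)]
   so M = (13/2, 4)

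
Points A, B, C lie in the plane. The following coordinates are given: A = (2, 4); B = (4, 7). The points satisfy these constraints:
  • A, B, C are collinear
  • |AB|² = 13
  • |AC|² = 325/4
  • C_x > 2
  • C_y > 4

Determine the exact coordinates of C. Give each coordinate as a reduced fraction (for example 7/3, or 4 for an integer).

1. C_x = 7  [[A, B, C are collinear ⇒ -3x+2y-2=0] ∩ [|C−(2, 4)|²=325/4]]
2. C_y = 23/2  [[A, B, C are collinear ⇒ -3x+2y-2=0] ∩ [|C−(2, 4)|²=325/4]]
   so C = (7, 23/2)

C = (7, 23/2)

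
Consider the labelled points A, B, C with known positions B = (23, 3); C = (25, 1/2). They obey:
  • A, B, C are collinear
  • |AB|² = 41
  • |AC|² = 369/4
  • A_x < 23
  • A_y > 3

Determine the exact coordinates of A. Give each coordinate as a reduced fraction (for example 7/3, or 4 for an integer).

A = (19, 8)

1. A_x = 19  [[A, B, C are collinear ⇒ 5/2x+2y-127/2=0] ∩ [|A−(23, 3)|²=41]]
2. A_y = 8  [[A, B, C are collinear ⇒ 5/2x+2y-127/2=0] ∩ [|A−(23, 3)|²=41]]
   so A = (19, 8)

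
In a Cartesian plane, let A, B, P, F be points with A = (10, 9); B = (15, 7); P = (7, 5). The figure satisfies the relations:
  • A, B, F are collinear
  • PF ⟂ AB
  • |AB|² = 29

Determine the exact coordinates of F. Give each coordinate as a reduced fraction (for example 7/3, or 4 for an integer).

F = (255/29, 275/29)

1. F_x = 255/29  [[A, B, F are collinear ⇒ 2x+5y-65=0] ∩ [PF ⟂ AB ⇒ 5x-2y-25=0]]
2. F_y = 275/29  [[A, B, F are collinear ⇒ 2x+5y-65=0] ∩ [PF ⟂ AB ⇒ 5x-2y-25=0]]
   so F = (255/29, 275/29)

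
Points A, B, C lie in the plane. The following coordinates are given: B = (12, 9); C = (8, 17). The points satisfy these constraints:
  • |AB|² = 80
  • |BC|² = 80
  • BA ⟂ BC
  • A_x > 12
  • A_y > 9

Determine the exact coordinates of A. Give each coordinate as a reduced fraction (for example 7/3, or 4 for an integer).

1. A_x = 20  [[BA ⟂ BC ⇒ -4x+8y-24=0] ∩ [|A−(12, 9)|²=80]]
2. A_y = 13  [[BA ⟂ BC ⇒ -4x+8y-24=0] ∩ [|A−(12, 9)|²=80]]
   so A = (20, 13)

A = (20, 13)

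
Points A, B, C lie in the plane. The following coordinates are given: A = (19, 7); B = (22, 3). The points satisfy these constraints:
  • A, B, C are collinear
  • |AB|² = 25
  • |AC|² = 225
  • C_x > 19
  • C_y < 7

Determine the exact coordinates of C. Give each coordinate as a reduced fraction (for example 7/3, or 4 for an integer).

C = (28, -5)

1. C_x = 28  [[A, B, C are collinear ⇒ 4x+3y-97=0] ∩ [|C−(19, 7)|²=225]]
2. C_y = -5  [[A, B, C are collinear ⇒ 4x+3y-97=0] ∩ [|C−(19, 7)|²=225]]
   so C = (28, -5)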